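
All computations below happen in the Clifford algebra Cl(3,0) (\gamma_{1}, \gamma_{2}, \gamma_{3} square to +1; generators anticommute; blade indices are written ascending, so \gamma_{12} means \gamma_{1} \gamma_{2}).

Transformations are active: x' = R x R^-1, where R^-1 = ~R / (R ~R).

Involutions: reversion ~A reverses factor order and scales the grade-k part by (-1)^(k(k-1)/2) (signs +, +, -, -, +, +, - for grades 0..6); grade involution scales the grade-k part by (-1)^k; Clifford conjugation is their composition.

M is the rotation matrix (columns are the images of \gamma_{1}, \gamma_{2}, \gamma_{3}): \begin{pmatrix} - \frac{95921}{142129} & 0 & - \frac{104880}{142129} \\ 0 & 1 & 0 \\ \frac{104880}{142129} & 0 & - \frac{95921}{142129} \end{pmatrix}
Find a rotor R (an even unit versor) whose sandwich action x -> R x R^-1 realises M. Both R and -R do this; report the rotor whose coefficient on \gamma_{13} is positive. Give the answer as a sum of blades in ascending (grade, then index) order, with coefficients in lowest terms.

Method: write R = a + b12*\gamma_{12} + b13*\gamma_{13} + b23*\gamma_{23} with a^2 + b12^2 + b13^2 + b23^2 = 1 (so R^-1 = ~R). Expanding the columns R e_j ~R gives tr M = 4a^2 - 1 and, from the antisymmetric part, M21 - M12 = -4a*b12, M13 - M31 = 4a*b13, M32 - M23 = -4a*b23.
Here tr M = -\frac{49713}{142129}, so a^2 = (1 + tr M)/4 = \frac{23104}{142129} and a = ±\frac{152}{377}. Taking a = \frac{152}{377}: M21 - M12 = 0, M13 - M31 = -\frac{209760}{142129}, M32 - M23 = 0, giving b12 = 0, b13 = -\frac{345}{377}, b23 = 0, i.e. R = \frac{152}{377} - \frac{345}{377} \gamma_{13}.
Its \gamma_{13} coefficient is negative, so report the other preimage -R.
Answer: -\frac{152}{377} + \frac{345}{377} \gamma_{13}. Recall the cover is two-to-one: with M of trace -\frac{49713}{142129}, both preimages act alike, and the stated \gamma_{13} sign chooses the sheet.


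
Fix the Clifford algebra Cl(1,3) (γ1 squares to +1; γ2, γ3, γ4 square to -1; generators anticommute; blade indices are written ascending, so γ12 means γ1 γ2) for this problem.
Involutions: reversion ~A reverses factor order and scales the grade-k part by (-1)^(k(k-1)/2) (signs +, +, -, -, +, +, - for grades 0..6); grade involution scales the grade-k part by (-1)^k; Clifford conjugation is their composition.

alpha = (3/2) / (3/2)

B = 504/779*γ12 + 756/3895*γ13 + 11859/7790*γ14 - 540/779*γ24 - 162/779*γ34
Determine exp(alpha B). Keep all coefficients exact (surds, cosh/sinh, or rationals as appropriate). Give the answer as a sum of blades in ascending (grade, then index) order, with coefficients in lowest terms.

B^2 term by term: the squares give (504/779)^2*(γ12)^2 + (756/3895)^2*(γ13)^2 + (11859/7790)^2*(γ14)^2 + (-540/779)^2*(γ24)^2 + (-162/779)^2*(γ34)^2 = 254016/606841*(+1) + 571536/15171025*(+1) + 140635881/60684100*(+1) + 291600/606841*(-1) + 26244/606841*(-1) = 9/4 (each basis 2-blade squares to minus the product of its generators' squares); cross terms between blades sharing an index anticommute and cancel; the commuting (index-disjoint) pairs give grade-4 terms 2*c*c'*(blade product), which cancel blade by blade — γ1234: -163296/606841 + 163296/606841 = 0 — confirming B is simple. So B^2 = 9/4.
B^2 = 9/4 — a positive square means the series sums to a boost: l = 3/2, alpha*l = 3/2, so exp(alpha B) = cosh(3/2) + (sinh(3/2)/(3/2))*B = cosh(3/2) + (2*sinh(3/2)/3)*B.
Answer: cosh(3/2) + 336*sinh(3/2)/779*γ12 + 504*sinh(3/2)/3895*γ13 + 3953*sinh(3/2)/3895*γ14 - 360*sinh(3/2)/779*γ24 - 108*sinh(3/2)/779*γ34


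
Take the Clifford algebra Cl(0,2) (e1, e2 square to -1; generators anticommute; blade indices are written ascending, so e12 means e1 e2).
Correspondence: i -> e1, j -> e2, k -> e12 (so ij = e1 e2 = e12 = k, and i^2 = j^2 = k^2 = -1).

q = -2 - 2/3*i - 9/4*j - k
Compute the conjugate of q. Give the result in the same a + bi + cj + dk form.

In blades: q = -2 - 2/3*e1 - 9/4*e2 - e12.
Conjugation here is Clifford conjugation: the scalar is fixed and the grade-1 and grade-2 blades all flip sign, giving -2 + 2/3*e1 + 9/4*e2 + e12; translating back:
Answer: -2 + 2/3*i + 9/4*j + k


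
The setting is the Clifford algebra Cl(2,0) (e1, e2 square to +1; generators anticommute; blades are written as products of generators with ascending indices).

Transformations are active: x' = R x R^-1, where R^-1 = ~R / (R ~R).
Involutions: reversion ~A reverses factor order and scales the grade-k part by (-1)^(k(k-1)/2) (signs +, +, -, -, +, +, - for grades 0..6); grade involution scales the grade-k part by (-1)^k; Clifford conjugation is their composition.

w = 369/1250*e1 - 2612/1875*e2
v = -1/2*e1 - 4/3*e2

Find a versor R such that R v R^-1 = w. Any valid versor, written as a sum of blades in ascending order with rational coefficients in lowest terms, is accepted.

Why this works: both vectors square to 73/36, so q(v) = q(w) and R = v + w = -128/625*e1 - 1704/625*e2 carries v to w — its own direction survives, the complement (v - w)/2 flips.
Answer: -128/625*e1 - 1704/625*e2


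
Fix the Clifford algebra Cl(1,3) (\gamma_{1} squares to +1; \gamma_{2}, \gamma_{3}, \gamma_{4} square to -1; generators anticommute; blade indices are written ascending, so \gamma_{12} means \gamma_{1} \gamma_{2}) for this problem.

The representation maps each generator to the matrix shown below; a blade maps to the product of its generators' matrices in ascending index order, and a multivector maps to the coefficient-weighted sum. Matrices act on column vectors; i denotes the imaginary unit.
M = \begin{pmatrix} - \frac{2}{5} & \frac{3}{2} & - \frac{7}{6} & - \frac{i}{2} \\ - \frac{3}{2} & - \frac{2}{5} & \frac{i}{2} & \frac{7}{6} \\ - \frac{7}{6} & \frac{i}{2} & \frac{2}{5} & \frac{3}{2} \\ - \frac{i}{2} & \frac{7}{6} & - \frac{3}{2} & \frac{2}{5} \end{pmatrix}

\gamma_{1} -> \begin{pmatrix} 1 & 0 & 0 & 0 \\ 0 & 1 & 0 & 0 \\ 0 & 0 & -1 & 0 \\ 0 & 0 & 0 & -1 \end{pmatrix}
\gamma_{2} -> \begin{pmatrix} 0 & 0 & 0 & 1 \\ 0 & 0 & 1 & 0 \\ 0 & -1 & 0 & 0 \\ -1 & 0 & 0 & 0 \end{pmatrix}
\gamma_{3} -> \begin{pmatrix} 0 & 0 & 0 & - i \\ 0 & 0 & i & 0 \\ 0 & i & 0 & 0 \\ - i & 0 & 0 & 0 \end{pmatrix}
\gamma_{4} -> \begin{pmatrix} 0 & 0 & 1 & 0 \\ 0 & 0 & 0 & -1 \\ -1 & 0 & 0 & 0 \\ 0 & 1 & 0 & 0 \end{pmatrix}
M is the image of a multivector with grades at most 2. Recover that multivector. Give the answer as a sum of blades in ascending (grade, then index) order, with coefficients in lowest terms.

Method: the blade images are trace-orthogonal — tr(rho(e_A) rho(e_B)^-1) = 4 if A = B and 0 otherwise — and rho(e_A)^-1 = (e_A)^2 * rho(e_A) with (e_A)^2 = +1 or -1, so the coefficient of e_A in the preimage is (e_A)^2 * tr(M rho(e_A))/4.
Nonzero projections over blades of grade <= 2: \gamma_{1}: (\gamma_{1})^2 = +1, tr(M rho(\gamma_{1})) = - \frac{8}{5}, coefficient -\frac{2}{5}; \gamma_{3}: (\gamma_{3})^2 = -1, tr(M rho(\gamma_{3})) = -2, coefficient \frac{1}{2}; \gamma_{14}: (\gamma_{14})^2 = +1, tr(M rho(\gamma_{14})) = - \frac{14}{3}, coefficient -\frac{7}{6}; \gamma_{24}: (\gamma_{24})^2 = -1, tr(M rho(\gamma_{24})) = -6, coefficient \frac{3}{2}. Every other blade of grade <= 2 projects to 0.
Answer: -\frac{2}{5} \gamma_{1} + \frac{1}{2} \gamma_{3} - \frac{7}{6} \gamma_{14} + \frac{3}{2} \gamma_{24}


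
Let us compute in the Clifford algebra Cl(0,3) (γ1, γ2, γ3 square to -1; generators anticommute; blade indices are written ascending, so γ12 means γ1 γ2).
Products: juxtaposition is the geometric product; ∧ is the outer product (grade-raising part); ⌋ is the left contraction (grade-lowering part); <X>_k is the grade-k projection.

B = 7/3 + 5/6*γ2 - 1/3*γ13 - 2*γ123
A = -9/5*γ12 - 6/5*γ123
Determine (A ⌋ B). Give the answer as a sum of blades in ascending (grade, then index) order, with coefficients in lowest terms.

step 1: 12/5 - 18/5*γ3
Answer: 12/5 - 18/5*γ3


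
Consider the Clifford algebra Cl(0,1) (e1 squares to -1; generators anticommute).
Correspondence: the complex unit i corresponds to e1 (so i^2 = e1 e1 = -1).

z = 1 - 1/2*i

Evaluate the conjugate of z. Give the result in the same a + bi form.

In blades: z = 1 - 1/2*e1.
Conjugation here is Clifford conjugation: the scalar is fixed and the grade-1 and grade-2 blades all flip sign, giving 1 + 1/2*e1; translating back:
Answer: 1 + 1/2*i


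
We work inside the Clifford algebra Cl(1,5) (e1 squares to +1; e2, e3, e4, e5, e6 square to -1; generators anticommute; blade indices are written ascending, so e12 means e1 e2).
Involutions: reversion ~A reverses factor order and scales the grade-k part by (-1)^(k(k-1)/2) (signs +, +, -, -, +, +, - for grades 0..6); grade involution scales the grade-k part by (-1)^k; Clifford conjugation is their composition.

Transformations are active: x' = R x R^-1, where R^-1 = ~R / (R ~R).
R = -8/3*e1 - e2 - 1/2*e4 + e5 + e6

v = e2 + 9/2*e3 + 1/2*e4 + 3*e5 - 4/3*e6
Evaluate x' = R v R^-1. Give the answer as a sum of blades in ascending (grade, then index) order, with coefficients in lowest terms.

~R = -8/3*e1 - e2 - 1/2*e4 + e5 + e6, and R ~R = 139/36, so R^-1 = ~R / (139/36).
R v = -5/12 - 8/3*e12 - 12*e13 - 4/3*e14 - 8*e15 + 32/9*e16 - 9/2*e23 - 4*e25 + 1/3*e26 + 9/4*e34 - 9/2*e35 - 9/2*e36 - 2*e45 + 1/6*e46 - 13/3*e56
Answer: 80/139*e1 - 109/139*e2 - 9/2*e3 - 109/278*e4 - 447/139*e5 + 466/417*e6


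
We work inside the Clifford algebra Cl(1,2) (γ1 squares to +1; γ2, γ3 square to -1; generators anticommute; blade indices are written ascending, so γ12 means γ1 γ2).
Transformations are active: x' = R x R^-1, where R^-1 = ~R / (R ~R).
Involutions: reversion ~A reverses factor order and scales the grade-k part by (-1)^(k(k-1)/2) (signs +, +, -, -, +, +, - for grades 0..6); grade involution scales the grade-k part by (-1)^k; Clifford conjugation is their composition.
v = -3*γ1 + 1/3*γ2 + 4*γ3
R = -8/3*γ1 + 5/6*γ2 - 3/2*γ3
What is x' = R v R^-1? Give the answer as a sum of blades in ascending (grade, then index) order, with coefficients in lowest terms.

~R = -8/3*γ1 + 5/6*γ2 - 3/2*γ3, and R ~R = 25/6, so R^-1 = ~R / (25/6).
R v = 247/18 + 29/18*γ12 - 91/6*γ13 + 23/6*γ23
Answer: -3277/225*γ1 + 232/45*γ2 - 347/25*γ3


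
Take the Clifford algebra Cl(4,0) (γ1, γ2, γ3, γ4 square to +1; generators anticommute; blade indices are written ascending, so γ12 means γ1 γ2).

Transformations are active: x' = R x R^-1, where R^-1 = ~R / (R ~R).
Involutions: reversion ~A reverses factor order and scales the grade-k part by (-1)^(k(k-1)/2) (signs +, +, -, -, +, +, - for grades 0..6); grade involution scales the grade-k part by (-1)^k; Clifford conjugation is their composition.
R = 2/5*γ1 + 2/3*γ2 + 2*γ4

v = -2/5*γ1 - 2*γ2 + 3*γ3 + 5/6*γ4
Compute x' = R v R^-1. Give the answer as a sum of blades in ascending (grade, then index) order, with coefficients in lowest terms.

~R = 2/5*γ1 + 2/3*γ2 + 2*γ4, and R ~R = 1036/225, so R^-1 = ~R / (1036/225).
R v = 13/75 - 8/15*γ12 + 6/5*γ13 + 17/15*γ14 + 2*γ23 + 41/9*γ24 - 6*γ34
Answer: 557/1295*γ1 + 531/259*γ2 - 3*γ3 - 1061/1554*γ4


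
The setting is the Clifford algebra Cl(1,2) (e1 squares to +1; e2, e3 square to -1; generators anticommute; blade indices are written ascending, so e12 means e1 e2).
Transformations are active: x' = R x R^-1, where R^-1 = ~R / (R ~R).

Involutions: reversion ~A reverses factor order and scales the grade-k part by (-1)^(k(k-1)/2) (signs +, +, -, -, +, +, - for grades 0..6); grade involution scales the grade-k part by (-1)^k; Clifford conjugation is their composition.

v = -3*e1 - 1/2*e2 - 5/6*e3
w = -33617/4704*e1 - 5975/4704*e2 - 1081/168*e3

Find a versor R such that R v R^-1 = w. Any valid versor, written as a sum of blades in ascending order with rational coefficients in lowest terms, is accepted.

Key observation: q(v) = q(w) = 145/18 (sandwiches preserve the norm), so R = v + w = -47729/4704*e1 - 8327/4704*e2 - 407/56*e3 works whenever it is invertible — the component of v along it is kept and (v - w)/2 reverses, sending v to w.
Answer: -47729/4704*e1 - 8327/4704*e2 - 407/56*e3


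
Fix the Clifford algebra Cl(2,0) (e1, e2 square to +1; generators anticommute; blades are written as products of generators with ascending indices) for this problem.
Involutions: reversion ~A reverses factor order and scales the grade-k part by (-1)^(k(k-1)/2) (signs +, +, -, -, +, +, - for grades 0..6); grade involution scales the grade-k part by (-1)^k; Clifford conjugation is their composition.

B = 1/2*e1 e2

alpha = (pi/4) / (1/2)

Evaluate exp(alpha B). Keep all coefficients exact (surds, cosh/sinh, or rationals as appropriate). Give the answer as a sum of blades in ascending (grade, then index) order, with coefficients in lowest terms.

B^2 = (1/2)^2*(e1 e2)^2 = 1/4*(-1) = -1/4 (a basis 2-blade squares to minus the product of its generators' squares).
B^2 = -1/4 — a negative square means the series sums to a rotation: l = 1/2, alpha*l = pi/4, so exp(alpha B) = cos(pi/4) + (sin(pi/4)/(1/2))*B = sqrt(2)/2 + (sqrt(2))*B.
Answer: sqrt(2)/2 + sqrt(2)/2*e1 e2


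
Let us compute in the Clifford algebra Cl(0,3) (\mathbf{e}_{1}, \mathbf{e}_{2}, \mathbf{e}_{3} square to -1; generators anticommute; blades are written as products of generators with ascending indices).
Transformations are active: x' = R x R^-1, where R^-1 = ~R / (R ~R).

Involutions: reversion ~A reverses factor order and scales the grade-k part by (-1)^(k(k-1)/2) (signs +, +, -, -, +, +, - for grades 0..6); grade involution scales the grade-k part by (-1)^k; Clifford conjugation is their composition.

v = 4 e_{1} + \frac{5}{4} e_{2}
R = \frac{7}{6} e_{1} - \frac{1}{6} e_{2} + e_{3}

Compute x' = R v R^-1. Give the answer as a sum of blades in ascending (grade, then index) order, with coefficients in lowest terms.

~R = \frac{7}{6} e_{1} - \frac{1}{6} e_{2} + e_{3}, and R ~R = -\frac{43}{18}, so R^-1 = ~R / (-\frac{43}{18}).
R v = -\frac{107}{24} + \frac{17}{8} e_{1} e_{2} - 4 e_{1} e_{3} - \frac{5}{4} e_{2} e_{3}
Answer: \frac{61}{172} e_{1} - \frac{161}{86} e_{2} + \frac{321}{86} e_{3}


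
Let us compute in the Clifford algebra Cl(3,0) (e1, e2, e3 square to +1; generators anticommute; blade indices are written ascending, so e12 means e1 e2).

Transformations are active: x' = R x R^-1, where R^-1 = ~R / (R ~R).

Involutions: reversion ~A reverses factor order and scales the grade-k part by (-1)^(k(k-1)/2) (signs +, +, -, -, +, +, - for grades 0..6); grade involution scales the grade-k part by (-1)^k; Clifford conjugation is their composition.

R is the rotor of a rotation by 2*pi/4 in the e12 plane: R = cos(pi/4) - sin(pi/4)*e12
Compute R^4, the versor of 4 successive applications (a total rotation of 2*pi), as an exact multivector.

Rotor phase runs at HALF the rotation angle; powers of one rotor simply add phase, so after 4 steps in e12 the phase is 4*pi/4 = pi and R^4 = cos(pi) - sin(pi)*e12.
cos(pi) = -1 and sin(pi) = 0, so R^4 = -1. The total rotation 2*pi is 1 full turn, so every vector returns to itself, yet the rotor is -1, on the OTHER sheet of the double cover (an odd number of 2*pi turns).
Answer: -1


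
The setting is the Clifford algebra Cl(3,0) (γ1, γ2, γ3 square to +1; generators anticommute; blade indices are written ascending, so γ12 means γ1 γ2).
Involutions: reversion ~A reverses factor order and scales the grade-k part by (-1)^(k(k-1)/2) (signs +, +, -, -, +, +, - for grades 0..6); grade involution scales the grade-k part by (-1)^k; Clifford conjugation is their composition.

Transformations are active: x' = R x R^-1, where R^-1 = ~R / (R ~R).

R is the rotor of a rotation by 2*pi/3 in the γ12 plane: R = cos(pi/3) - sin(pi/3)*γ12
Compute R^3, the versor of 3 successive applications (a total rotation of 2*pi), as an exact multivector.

Rotor phase runs at HALF the rotation angle; powers of one rotor simply add phase, so after 3 steps in γ12 the phase is 3*pi/3 = pi and R^3 = cos(pi) - sin(pi)*γ12.
cos(pi) = -1 and sin(pi) = 0, so R^3 = -1. The total rotation 2*pi is 1 full turn, so every vector returns to itself, yet the rotor is -1, on the OTHER sheet of the double cover (an odd number of 2*pi turns).
Answer: -1


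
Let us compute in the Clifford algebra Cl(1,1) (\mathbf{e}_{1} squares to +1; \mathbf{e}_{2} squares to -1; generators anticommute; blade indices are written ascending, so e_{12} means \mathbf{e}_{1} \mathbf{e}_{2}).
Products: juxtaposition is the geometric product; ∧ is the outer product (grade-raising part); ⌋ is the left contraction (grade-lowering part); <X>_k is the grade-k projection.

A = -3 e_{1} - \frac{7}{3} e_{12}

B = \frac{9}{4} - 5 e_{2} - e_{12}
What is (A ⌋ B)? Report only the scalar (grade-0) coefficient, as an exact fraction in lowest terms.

step 1: \frac{7}{3} + 3 e_{2}
Answer: \frac{7}{3}


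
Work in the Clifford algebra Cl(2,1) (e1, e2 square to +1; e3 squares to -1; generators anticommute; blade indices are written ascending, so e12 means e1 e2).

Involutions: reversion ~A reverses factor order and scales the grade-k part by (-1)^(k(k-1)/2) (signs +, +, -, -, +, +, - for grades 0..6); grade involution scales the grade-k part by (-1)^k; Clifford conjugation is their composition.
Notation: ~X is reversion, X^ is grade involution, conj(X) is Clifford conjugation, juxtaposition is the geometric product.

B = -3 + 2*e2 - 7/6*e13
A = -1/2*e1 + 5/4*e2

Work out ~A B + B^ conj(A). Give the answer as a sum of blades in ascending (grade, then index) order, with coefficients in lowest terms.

first term: 5/2 + 3/2*e1 - 15/4*e2 + 7/12*e3 - e12 + 35/24*e123
second term: 5/2 - 3/2*e1 + 15/4*e2 + 7/12*e3 + e12 - 35/24*e123
Answer: 5 + 7/6*e3


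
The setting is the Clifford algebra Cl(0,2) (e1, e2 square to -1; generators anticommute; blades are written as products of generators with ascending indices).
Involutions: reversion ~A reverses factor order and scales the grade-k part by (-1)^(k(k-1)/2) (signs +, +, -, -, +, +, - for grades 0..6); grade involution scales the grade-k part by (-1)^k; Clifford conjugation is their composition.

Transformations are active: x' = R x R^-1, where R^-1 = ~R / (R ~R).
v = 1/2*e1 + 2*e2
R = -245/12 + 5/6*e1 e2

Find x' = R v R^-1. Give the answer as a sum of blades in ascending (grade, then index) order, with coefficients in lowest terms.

~R = -245/12 - 5/6*e1 e2, and R ~R = 60125/144, so R^-1 = ~R / (60125/144).
R v = -95/8*e1 - 485/12*e2
Answer: 3181/4810*e1 + 4696/2405*e2


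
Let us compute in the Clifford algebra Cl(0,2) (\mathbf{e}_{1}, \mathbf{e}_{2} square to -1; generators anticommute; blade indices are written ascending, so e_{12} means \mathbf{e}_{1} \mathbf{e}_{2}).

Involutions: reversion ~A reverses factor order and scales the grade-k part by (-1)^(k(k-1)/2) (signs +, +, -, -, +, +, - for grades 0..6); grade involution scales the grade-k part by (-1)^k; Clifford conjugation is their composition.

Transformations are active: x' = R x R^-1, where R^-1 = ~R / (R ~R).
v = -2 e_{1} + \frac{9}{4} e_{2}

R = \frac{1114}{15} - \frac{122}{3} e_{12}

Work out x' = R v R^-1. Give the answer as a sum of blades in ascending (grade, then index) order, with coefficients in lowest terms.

~R = \frac{1114}{15} + \frac{122}{3} e_{12}, and R ~R = \frac{1613096}{225}, so R^-1 = ~R / (\frac{1613096}{225}).
R v = -\frac{1711}{30} e_{1} + \frac{7453}{30} e_{2}
Answer: \frac{22761}{27812} e_{1} + \frac{20143}{6953} e_{2}


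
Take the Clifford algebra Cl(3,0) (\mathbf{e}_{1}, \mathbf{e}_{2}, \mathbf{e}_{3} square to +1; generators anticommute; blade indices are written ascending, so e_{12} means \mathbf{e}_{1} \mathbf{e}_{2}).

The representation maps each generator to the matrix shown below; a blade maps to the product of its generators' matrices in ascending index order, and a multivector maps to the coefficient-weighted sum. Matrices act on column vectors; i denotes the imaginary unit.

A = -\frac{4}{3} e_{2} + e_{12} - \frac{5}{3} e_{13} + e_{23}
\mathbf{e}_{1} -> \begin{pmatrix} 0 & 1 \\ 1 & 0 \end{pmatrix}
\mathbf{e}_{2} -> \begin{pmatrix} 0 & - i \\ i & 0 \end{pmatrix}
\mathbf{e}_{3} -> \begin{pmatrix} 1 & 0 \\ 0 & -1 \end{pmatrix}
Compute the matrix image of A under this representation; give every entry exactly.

Bivector images (products of the table entries): rho(e_{12}) = rho(\mathbf{e}_{1})rho(\mathbf{e}_{2}) = \begin{pmatrix} i & 0 \\ 0 & - i \end{pmatrix}; rho(e_{13}) = rho(\mathbf{e}_{1})rho(\mathbf{e}_{3}) = \begin{pmatrix} 0 & -1 \\ 1 & 0 \end{pmatrix}; rho(e_{23}) = rho(\mathbf{e}_{2})rho(\mathbf{e}_{3}) = \begin{pmatrix} 0 & i \\ i & 0 \end{pmatrix}.
M = (-\frac{4}{3})*rho(e_{2}) + (1)*rho(e_{12}) + (-\frac{5}{3})*rho(e_{13}) + (1)*rho(e_{23}), summed entrywise:
Answer: \begin{pmatrix} i & \frac{5}{3} + \frac{7 i}{3} \\ - \frac{5}{3} - \frac{i}{3} & - i \end{pmatrix}


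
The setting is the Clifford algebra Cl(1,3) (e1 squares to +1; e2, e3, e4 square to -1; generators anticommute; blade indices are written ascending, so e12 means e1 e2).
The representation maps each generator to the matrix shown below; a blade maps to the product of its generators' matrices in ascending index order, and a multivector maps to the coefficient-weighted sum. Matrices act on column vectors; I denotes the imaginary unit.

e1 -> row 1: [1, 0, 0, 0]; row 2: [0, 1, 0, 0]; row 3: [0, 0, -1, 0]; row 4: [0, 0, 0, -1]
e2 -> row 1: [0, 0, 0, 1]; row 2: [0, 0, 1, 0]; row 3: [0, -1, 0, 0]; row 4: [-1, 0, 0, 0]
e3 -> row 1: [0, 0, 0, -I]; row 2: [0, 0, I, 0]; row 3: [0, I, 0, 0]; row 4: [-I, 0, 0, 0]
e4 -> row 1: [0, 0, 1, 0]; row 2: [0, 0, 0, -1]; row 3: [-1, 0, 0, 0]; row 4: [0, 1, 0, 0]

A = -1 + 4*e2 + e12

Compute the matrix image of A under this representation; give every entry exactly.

Bivector images (products of the table entries): rho(e12) = rho(e1)rho(e2) = row 1: [0, 0, 0, 1]; row 2: [0, 0, 1, 0]; row 3: [0, 1, 0, 0]; row 4: [1, 0, 0, 0].
M = (-1)*1 + (4)*rho(e2) + (1)*rho(e12), summed entrywise (1 is the identity matrix):
Answer: row 1: [-1, 0, 0, 5]; row 2: [0, -1, 5, 0]; row 3: [0, -3, -1, 0]; row 4: [-3, 0, 0, -1]


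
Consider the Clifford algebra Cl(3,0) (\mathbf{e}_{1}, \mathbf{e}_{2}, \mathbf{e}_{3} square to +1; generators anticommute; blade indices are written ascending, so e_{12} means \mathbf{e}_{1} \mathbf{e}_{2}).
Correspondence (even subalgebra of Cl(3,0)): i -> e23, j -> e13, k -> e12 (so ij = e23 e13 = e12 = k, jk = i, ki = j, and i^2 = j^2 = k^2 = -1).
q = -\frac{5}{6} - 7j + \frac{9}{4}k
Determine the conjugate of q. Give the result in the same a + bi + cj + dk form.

In blades: q = -\frac{5}{6} + \frac{9}{4} e_{12} - 7 e_{13}.
Quaternion conjugation is reversion on the even subalgebra: the scalar is fixed and every grade-2 blade flips sign, giving -\frac{5}{6} - \frac{9}{4} e_{12} + 7 e_{13}; translating back:
Answer: -\frac{5}{6} + 7j - \frac{9}{4}k


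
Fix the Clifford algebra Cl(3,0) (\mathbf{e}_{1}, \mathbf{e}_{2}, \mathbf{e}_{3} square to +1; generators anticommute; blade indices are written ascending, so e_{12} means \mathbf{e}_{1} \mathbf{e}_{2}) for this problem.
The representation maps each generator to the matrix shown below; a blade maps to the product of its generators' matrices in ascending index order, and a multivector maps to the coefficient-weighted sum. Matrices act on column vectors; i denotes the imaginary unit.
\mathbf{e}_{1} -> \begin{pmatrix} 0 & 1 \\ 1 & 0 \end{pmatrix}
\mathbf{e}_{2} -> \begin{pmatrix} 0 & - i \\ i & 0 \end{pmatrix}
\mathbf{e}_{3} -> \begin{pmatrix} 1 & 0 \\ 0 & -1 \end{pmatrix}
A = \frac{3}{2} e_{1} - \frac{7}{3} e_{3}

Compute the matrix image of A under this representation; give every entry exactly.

M = (\frac{3}{2})*rho(e_{1}) + (-\frac{7}{3})*rho(e_{3}), summed entrywise:
Answer: \begin{pmatrix} - \frac{7}{3} & \frac{3}{2} \\ \frac{3}{2} & \frac{7}{3} \end{pmatrix}


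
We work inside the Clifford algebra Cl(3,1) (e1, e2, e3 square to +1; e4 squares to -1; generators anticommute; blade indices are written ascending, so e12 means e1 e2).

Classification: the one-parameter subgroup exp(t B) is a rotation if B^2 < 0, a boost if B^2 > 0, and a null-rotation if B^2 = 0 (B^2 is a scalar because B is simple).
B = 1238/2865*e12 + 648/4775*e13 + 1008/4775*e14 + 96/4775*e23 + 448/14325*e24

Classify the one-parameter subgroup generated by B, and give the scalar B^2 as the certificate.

B^2 term by term: the squares give (1238/2865)^2*(e12)^2 + (648/4775)^2*(e13)^2 + (1008/4775)^2*(e14)^2 + (96/4775)^2*(e23)^2 + (448/14325)^2*(e24)^2 = 1532644/8208225*(-1) + 419904/22800625*(-1) + 1016064/22800625*(+1) + 9216/22800625*(-1) + 200704/205205625*(+1) = -4/25 (each basis 2-blade squares to minus the product of its generators' squares); cross terms between blades sharing an index anticommute and cancel; the commuting (index-disjoint) pairs give grade-4 terms 2*c*c'*(blade product), which cancel blade by blade — e1234: -193536/22800625 + 193536/22800625 = 0 — confirming B is simple. So B^2 = -4/25.
Answer: rotation, certificate B^2 = -4/25. The scalar -4/25 is the complete invariant here: its sign names the subgroup type.


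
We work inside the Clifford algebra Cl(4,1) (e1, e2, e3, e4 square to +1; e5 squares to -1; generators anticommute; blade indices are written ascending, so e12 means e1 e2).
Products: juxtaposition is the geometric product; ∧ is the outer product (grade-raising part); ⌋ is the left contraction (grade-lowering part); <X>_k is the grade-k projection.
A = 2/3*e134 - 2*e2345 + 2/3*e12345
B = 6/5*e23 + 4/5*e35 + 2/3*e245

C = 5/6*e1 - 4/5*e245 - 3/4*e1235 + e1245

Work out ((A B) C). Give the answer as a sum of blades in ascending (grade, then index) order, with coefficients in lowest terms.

step 1: 4/3*e3 - 4/9*e13 + 8/5*e24 + 12/5*e45 - 4/3*e124 - 4/3*e145 + 4/9*e1235
step 2: 1/3 - 244/75*e2 + 10/27*e3 + 196/75*e5 + 52/15*e12 - 10/9*e13 - 8/3*e15 - 10/9*e24 + 1/3*e25 - 4/9*e34 - 10/9*e45 + 4/3*e124 - e125 - 16/45*e134 + 2*e145 - e234 - 10/27*e235 + e345 + 9/5*e1234 - 6/5*e1345 + 28/45*e2345 + 44/45*e12345
Answer: 1/3 - 244/75*e2 + 10/27*e3 + 196/75*e5 + 52/15*e12 - 10/9*e13 - 8/3*e15 - 10/9*e24 + 1/3*e25 - 4/9*e34 - 10/9*e45 + 4/3*e124 - e125 - 16/45*e134 + 2*e145 - e234 - 10/27*e235 + e345 + 9/5*e1234 - 6/5*e1345 + 28/45*e2345 + 44/45*e12345


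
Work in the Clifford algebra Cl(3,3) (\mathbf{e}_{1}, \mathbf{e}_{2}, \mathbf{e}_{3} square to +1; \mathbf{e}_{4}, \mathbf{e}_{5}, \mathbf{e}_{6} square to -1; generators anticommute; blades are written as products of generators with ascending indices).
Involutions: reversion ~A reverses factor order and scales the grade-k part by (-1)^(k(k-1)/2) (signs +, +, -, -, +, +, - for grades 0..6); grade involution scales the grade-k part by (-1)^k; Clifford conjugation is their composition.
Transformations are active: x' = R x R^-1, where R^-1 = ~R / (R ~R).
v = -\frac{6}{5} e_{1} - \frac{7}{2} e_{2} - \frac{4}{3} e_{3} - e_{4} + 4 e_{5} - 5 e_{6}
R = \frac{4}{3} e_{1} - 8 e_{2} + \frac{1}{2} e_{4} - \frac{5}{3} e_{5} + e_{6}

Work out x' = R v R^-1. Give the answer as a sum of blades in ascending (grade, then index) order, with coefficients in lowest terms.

~R = \frac{4}{3} e_{1} - 8 e_{2} + \frac{1}{2} e_{4} - \frac{5}{3} e_{5} + e_{6}, and R ~R = \frac{247}{4}, so R^-1 = ~R / (\frac{247}{4}).
R v = \frac{1157}{30} - \frac{214}{15} e_{1} e_{2} - \frac{16}{9} e_{1} e_{3} - \frac{11}{15} e_{1} e_{4} + \frac{10}{3} e_{1} e_{5} - \frac{82}{15} e_{1} e_{6} + \frac{32}{3} e_{2} e_{3} + \frac{39}{4} e_{2} e_{4} - \frac{227}{6} e_{2} e_{5} + \frac{87}{2} e_{2} e_{6} + \frac{2}{3} e_{3} e_{4} - \frac{20}{9} e_{3} e_{5} + \frac{4}{3} e_{3} e_{6} + \frac{1}{3} e_{4} e_{5} - \frac{3}{2} e_{4} e_{6} + \frac{13}{3} e_{5} e_{6}
Answer: \frac{490}{171} e_{1} - \frac{3701}{570} e_{2} + \frac{4}{3} e_{3} + \frac{463}{285} e_{4} - \frac{1040}{171} e_{5} + \frac{1781}{285} e_{6}


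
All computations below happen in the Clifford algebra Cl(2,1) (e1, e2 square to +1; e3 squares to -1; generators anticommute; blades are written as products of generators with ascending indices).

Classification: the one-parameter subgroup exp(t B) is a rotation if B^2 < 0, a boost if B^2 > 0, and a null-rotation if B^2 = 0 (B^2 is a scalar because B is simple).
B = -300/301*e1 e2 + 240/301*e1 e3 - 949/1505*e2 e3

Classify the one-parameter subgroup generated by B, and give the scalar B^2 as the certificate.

B^2 term by term: the squares give (-300/301)^2*(e1 e2)^2 + (240/301)^2*(e1 e3)^2 + (-949/1505)^2*(e2 e3)^2 = 90000/90601*(-1) + 57600/90601*(+1) + 900601/2265025*(+1) = 1/25 (each basis 2-blade squares to minus the product of its generators' squares); cross terms between blades sharing an index anticommute and cancel. So B^2 = 1/25.
Answer: boost, certificate B^2 = 1/25. One invariant decides it: the square 1/25 survives every conjugation, and its sign is exactly the classification.


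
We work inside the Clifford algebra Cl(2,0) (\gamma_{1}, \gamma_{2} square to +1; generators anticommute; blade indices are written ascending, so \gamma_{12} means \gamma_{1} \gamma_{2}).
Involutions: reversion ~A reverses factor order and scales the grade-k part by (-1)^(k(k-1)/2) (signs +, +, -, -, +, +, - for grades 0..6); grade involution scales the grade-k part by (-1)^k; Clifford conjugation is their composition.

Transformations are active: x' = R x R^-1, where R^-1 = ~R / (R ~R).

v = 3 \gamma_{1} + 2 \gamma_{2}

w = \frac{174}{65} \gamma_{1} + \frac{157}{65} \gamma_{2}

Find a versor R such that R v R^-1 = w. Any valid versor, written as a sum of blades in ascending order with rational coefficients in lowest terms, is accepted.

Here q(v) = q(w) = 13; the classical choice R = v + w = \frac{369}{65} \gamma_{1} + \frac{287}{65} \gamma_{2} then realises v -> w under the sandwich.
Answer: \frac{369}{65} \gamma_{1} + \frac{287}{65} \gamma_{2}


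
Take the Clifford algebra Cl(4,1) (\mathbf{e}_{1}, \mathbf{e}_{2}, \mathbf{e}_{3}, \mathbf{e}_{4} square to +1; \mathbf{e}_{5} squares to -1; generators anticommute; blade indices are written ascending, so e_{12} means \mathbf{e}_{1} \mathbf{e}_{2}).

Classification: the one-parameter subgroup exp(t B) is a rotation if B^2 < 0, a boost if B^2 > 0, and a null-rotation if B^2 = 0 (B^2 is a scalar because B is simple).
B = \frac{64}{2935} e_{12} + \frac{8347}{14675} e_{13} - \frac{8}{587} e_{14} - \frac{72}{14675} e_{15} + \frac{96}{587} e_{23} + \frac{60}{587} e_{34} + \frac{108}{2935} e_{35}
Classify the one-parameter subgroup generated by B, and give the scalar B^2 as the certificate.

B^2 term by term: the squares give (\frac{64}{2935})^2*(e_{12})^2 + (\frac{8347}{14675})^2*(e_{13})^2 + (-\frac{8}{587})^2*(e_{14})^2 + (-\frac{72}{14675})^2*(e_{15})^2 + (\frac{96}{587})^2*(e_{23})^2 + (\frac{60}{587})^2*(e_{34})^2 + (\frac{108}{2935})^2*(e_{35})^2 = \frac{4096}{8614225}*(-1) + \frac{69672409}{215355625}*(-1) + \frac{64}{344569}*(-1) + \frac{5184}{215355625}*(+1) + \frac{9216}{344569}*(-1) + \frac{3600}{344569}*(-1) + \frac{11664}{8614225}*(+1) = -\frac{9}{25} (each basis 2-blade squares to minus the product of its generators' squares); cross terms between blades sharing an index anticommute and cancel; the commuting (index-disjoint) pairs give grade-4 terms 2*c*c'*(blade product), which cancel blade by blade — e_{1234}: \frac{1536}{344569} - \frac{1536}{344569} = 0; e_{1235}: \frac{13824}{8614225} - \frac{13824}{8614225} = 0; e_{1345}: \frac{1728}{1722845} - \frac{1728}{1722845} = 0 — confirming B is simple. So B^2 = -\frac{9}{25}.
Answer: rotation, certificate B^2 = -\frac{9}{25}. Key observation: B^2 = -\frac{9}{25} is a conjugation invariant, so its sign decides the class regardless of the surface form of B.


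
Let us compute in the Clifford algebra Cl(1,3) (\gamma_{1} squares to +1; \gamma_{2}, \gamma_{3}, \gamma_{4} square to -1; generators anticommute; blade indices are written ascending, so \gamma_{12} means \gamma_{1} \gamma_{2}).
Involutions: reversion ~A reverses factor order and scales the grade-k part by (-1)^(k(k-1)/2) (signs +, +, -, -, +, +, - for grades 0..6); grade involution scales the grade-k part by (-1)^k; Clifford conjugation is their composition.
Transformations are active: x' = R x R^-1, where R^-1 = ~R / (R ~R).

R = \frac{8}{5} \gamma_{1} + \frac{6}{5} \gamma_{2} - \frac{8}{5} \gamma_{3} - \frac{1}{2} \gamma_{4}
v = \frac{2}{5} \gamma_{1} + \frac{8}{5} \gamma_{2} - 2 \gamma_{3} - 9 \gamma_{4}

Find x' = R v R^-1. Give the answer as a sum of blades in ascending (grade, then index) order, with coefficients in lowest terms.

~R = \frac{8}{5} \gamma_{1} + \frac{6}{5} \gamma_{2} - \frac{8}{5} \gamma_{3} - \frac{1}{2} \gamma_{4}, and R ~R = -\frac{169}{100}, so R^-1 = ~R / (-\frac{169}{100}).
R v = -\frac{449}{50} + \frac{52}{25} \gamma_{12} - \frac{64}{25} \gamma_{13} - \frac{71}{5} \gamma_{14} + \frac{4}{25} \gamma_{23} - 10 \gamma_{24} + \frac{67}{5} \gamma_{34}
Answer: \frac{2806}{169} \gamma_{1} + \frac{9424}{845} \gamma_{2} - \frac{12678}{845} \gamma_{3} + \frac{623}{169} \gamma_{4}


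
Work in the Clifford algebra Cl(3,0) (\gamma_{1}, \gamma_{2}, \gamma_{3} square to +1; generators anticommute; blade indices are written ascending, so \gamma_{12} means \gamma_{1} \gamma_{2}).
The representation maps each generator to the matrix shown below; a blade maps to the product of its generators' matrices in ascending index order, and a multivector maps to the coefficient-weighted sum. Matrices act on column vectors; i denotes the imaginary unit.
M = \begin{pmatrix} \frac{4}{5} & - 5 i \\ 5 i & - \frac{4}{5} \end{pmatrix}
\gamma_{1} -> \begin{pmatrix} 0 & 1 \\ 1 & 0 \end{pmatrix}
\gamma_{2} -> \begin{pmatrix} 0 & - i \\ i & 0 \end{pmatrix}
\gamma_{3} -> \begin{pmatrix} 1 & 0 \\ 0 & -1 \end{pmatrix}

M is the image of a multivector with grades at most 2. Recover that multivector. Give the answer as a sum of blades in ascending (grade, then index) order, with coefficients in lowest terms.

Method: 1, rho(\gamma_{1}), rho(\gamma_{2}), rho(\gamma_{3}) form a trace-orthogonal basis of the 2x2 complex matrices (tr(X Y) = 2 if X = Y, else 0), so M = m0*1 + m1*rho(\gamma_{1}) + m2*rho(\gamma_{2}) + m3*rho(\gamma_{3}) with m0 = tr(M)/2 = 0, m1 = tr(M rho(\gamma_{1}))/2 = 0, m2 = tr(M rho(\gamma_{2}))/2 = 5, m3 = tr(M rho(\gamma_{3}))/2 = \frac{4}{5}.
Multiplying table entries, the bivector images are rho(\gamma_{12}) = i*rho(\gamma_{3}), rho(\gamma_{13}) = -i*rho(\gamma_{2}), rho(\gamma_{23}) = i*rho(\gamma_{1}); with real blade coefficients the real parts of m0..m3 are the coefficients of 1, \gamma_{1}, \gamma_{2}, \gamma_{3} and the imaginary parts give the bivectors (\gamma_{23}: Im m1, \gamma_{13}: -Im m2, \gamma_{12}: Im m3).
Answer: 5 \gamma_{2} + \frac{4}{5} \gamma_{3}


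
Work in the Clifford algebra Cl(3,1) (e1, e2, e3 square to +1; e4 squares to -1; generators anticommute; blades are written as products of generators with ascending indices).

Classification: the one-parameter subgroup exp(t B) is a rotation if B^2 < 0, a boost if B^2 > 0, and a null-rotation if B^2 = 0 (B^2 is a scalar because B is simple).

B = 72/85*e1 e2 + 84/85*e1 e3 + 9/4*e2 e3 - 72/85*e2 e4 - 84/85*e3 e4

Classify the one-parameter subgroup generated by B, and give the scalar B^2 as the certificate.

B^2 term by term: the squares give (72/85)^2*(e1 e2)^2 + (84/85)^2*(e1 e3)^2 + (9/4)^2*(e2 e3)^2 + (-72/85)^2*(e2 e4)^2 + (-84/85)^2*(e3 e4)^2 = 5184/7225*(-1) + 7056/7225*(-1) + 81/16*(-1) + 5184/7225*(+1) + 7056/7225*(+1) = -81/16 (each basis 2-blade squares to minus the product of its generators' squares); cross terms between blades sharing an index anticommute and cancel; the commuting (index-disjoint) pairs give grade-4 terms 2*c*c'*(blade product), which cancel blade by blade — e1 e2 e3 e4: -12096/7225 + 12096/7225 = 0 — confirming B is simple. So B^2 = -81/16.
Answer: rotation, certificate B^2 = -81/16. No conjugation can change B^2 = -81/16; the sign gives the class.


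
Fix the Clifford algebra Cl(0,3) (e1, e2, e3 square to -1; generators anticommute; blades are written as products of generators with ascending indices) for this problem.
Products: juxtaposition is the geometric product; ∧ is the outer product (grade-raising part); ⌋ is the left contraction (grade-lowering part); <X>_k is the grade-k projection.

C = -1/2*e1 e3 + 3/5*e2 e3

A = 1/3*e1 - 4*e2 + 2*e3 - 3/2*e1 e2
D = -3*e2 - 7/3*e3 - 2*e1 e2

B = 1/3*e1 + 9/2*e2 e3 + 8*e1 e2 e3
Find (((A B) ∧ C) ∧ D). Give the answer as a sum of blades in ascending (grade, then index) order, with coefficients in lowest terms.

step 1: -1/9 + 17/2*e2 + 30*e3 - 44/3*e1 e2 - 311/12*e1 e3 - 8/3*e2 e3 + 3/2*e1 e2 e3
step 2: 1/18*e1 e3 - 1/15*e2 e3 + 17/4*e1 e2 e3
step 3: 1/6*e1 e2 e3
Answer: 1/6*e1 e2 e3


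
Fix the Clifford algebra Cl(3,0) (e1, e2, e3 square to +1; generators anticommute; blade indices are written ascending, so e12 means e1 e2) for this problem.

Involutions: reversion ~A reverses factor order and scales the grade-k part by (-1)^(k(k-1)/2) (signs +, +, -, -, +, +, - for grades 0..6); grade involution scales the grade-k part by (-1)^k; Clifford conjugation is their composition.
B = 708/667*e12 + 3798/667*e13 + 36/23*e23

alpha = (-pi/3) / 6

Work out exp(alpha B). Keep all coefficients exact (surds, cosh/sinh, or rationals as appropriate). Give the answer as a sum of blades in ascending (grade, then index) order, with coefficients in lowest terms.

B^2 term by term: the squares give (708/667)^2*(e12)^2 + (3798/667)^2*(e13)^2 + (36/23)^2*(e23)^2 = 501264/444889*(-1) + 14424804/444889*(-1) + 1296/529*(-1) = -36 (each basis 2-blade squares to minus the product of its generators' squares); cross terms between blades sharing an index anticommute and cancel. So B^2 = -36.
B^2 = -36 — the series telescopes trigonometrically here: l = 6, alpha*l = -pi/3, so exp(alpha B) = cos(-pi/3) + (sin(-pi/3)/6)*B = 1/2 + (-sqrt(3)/12)*B.
Answer: 1/2 - 59*sqrt(3)/667*e12 - 633*sqrt(3)/1334*e13 - 3*sqrt(3)/23*e23


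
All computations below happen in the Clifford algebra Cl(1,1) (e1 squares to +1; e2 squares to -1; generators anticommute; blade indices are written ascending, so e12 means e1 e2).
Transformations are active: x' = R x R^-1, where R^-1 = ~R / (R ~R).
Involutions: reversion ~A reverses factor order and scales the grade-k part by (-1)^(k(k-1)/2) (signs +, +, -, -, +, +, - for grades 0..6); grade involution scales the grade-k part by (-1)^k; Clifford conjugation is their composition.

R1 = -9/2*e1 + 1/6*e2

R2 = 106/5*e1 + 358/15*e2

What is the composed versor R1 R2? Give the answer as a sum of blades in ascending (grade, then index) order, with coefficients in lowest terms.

Distribute over the terms of R1 (each basis-blade product reordered to ascending indices, repeated generators contracted through their squares):
(-9/2*e1) R2 = -477/5 - 537/5*e12
(1/6*e2) R2 = -179/45 - 53/15*e12
Summing the partial products and collecting blades:
Answer: -4472/45 - 1664/15*e12


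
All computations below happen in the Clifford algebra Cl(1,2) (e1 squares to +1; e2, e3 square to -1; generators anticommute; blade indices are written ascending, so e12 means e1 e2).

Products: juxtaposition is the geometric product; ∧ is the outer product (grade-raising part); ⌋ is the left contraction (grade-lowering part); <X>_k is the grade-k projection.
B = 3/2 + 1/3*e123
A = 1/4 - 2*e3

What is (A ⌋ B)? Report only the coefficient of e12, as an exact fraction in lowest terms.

step 1: 3/8 + 2/3*e12 + 1/12*e123
Answer: 2/3


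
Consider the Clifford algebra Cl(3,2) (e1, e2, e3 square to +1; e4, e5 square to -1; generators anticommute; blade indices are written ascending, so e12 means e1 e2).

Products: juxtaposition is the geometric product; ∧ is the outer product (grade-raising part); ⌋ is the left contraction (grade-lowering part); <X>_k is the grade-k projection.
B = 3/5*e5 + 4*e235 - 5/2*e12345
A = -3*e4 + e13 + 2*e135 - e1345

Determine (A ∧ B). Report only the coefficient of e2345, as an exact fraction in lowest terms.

step 1: -9/5*e45 + 3/5*e135 - 12*e2345
Answer: -12


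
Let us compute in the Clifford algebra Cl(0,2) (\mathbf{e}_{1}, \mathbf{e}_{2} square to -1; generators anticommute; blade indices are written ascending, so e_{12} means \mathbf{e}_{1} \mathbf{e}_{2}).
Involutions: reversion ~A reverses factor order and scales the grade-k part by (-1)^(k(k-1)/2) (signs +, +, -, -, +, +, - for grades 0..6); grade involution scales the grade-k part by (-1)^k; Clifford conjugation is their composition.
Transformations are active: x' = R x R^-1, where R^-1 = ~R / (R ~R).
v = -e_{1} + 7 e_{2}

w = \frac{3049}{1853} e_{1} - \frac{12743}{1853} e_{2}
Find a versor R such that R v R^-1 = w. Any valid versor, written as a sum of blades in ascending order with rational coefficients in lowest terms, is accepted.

Here q(v) = q(w) = -50; the classical choice R = v + w = \frac{1196}{1853} e_{1} + \frac{228}{1853} e_{2} then realises v -> w under the sandwich.
Answer: \frac{1196}{1853} e_{1} + \frac{228}{1853} e_{2}
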